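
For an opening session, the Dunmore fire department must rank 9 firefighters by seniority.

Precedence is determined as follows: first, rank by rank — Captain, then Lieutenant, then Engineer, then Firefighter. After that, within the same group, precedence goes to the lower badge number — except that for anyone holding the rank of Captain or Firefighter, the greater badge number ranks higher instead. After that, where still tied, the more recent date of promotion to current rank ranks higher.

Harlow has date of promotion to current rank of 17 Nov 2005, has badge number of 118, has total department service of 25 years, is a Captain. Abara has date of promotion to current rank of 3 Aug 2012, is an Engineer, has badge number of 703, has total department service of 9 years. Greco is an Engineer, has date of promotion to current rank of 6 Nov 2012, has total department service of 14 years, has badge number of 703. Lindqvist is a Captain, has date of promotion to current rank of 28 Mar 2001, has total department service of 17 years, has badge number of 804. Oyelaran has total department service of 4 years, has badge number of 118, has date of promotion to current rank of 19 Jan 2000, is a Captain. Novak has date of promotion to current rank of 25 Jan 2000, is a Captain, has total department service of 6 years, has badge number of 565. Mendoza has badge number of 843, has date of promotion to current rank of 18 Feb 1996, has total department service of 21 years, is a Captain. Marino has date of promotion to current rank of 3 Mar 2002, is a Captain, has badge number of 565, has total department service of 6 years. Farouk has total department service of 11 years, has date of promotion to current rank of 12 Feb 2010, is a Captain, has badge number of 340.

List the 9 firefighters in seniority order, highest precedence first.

Mendoza, Lindqvist, Marino, Novak, Farouk, Harlow, Oyelaran, Greco, Abara

By rank: Mendoza, Lindqvist, Marino, Novak, Farouk, Harlow and Oyelaran (Captain); then Greco and Abara (Engineer).
Among Mendoza, Lindqvist, Marino, Novak, Farouk, Harlow and Oyelaran, by badge number (higher first) (reversed rule for this group): Mendoza (843) before Lindqvist (804) before Marino and Novak (565) before Farouk (340) before Harlow and Oyelaran (118).
Among Marino and Novak, by date of promotion to current rank (later first): Marino (3 Mar 2002) before Novak (25 Jan 2000).
Among Harlow and Oyelaran, by date of promotion to current rank (later first): Harlow (17 Nov 2005) before Oyelaran (19 Jan 2000).
Greco and Abara both have badge number 703, so the next rule applies.
Among Greco and Abara, by date of promotion to current rank (later first): Greco (6 Nov 2012) before Abara (3 Aug 2012).
Full order: Mendoza, Lindqvist, Marino, Novak, Farouk, Harlow, Oyelaran, Greco, Abara.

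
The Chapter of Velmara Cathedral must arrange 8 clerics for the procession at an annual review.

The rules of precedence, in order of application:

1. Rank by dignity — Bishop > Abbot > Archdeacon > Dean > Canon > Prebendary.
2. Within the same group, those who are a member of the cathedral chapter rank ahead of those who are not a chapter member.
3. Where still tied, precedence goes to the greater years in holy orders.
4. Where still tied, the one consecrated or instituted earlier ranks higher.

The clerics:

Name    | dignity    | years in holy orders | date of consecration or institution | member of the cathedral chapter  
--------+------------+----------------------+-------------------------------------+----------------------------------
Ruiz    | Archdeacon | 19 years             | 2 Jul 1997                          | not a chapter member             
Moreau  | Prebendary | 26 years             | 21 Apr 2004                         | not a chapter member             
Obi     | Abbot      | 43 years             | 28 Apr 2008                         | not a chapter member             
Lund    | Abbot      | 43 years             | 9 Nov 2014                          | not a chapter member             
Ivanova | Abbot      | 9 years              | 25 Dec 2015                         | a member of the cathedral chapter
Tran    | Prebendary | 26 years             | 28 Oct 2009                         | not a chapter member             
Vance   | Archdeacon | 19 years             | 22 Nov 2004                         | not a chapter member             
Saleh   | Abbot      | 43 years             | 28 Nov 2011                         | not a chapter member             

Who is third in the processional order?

By dignity: Ivanova, Obi, Saleh and Lund (Abbot); then Ruiz and Vance (Archdeacon); then Moreau and Tran (Prebendary).
Among Ivanova, Obi, Saleh and Lund, a member of the cathedral chapter before not a chapter member: Ivanova (a member of the cathedral chapter) before Obi, Saleh and Lund (not a chapter member).
Obi, Saleh and Lund all have years in holy orders 43 years, so the next rule applies.
Among Obi, Saleh and Lund, by date of consecration or institution (earlier first): Obi (28 Apr 2008) before Saleh (28 Nov 2011) before Lund (9 Nov 2014).
Ruiz and Vance are each not a chapter member, so the next rule applies.
Ruiz and Vance both have years in holy orders 19 years, so the next rule applies.
Among Ruiz and Vance, by date of consecration or institution (earlier first): Ruiz (2 Jul 1997) before Vance (22 Nov 2004).
Moreau and Tran are each not a chapter member, so the next rule applies.
Moreau and Tran both have years in holy orders 26 years, so the next rule applies.
Among Moreau and Tran, by date of consecration or institution (earlier first): Moreau (21 Apr 2004) before Tran (28 Oct 2009).
Order: Ivanova, Obi, Saleh, Lund, Ruiz, Vance, Moreau, Tran.

Saleh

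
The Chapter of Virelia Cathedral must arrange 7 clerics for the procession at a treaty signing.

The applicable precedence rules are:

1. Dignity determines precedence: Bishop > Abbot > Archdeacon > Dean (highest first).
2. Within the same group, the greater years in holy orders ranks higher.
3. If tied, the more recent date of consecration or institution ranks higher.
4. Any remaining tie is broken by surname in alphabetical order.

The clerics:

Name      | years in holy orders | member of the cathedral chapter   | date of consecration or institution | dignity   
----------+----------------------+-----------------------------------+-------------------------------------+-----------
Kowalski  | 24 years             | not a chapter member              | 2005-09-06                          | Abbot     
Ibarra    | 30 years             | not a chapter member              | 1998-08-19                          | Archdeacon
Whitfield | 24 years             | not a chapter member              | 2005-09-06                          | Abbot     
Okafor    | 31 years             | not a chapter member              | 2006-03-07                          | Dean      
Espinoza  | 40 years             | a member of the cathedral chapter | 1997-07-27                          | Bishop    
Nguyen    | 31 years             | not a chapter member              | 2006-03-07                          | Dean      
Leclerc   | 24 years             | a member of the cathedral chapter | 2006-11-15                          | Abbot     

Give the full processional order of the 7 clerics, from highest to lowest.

Espinoza, Leclerc, Kowalski, Whitfield, Ibarra, Nguyen, Okafor

By dignity: Espinoza (Bishop); then Leclerc, Kowalski and Whitfield (Abbot); then Ibarra (Archdeacon); then Nguyen and Okafor (Dean).
Leclerc, Kowalski and Whitfield all have years in holy orders 24 years, so the next rule applies.
Among Leclerc, Kowalski and Whitfield, by date of consecration or institution (later first): Leclerc (2006-11-15) before Kowalski and Whitfield (2005-09-06).
Among Kowalski and Whitfield, alphabetically by surname: Kowalski before Whitfield.
Nguyen and Okafor both have years in holy orders 31 years, so the next rule applies.
Nguyen and Okafor both have date of consecration or institution 2006-03-07, so the next rule applies.
Among Nguyen and Okafor, alphabetically by surname: Nguyen before Okafor.
Full order: Espinoza, Leclerc, Kowalski, Whitfield, Ibarra, Nguyen, Okafor.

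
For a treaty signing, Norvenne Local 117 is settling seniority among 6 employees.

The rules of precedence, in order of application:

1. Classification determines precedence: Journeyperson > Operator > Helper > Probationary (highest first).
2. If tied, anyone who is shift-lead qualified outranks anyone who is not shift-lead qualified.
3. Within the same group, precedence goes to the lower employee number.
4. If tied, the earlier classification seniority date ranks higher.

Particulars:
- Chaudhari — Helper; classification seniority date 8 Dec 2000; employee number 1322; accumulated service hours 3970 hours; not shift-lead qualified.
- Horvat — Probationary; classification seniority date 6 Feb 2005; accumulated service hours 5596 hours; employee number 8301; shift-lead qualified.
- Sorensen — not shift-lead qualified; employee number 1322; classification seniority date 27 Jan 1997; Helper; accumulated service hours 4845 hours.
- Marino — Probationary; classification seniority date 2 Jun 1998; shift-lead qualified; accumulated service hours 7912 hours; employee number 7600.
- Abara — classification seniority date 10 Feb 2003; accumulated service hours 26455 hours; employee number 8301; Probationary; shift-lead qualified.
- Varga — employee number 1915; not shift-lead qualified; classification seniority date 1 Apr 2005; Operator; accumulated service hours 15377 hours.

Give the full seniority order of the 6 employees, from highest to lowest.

By classification: Varga (Operator); then Sorensen and Chaudhari (Helper); then Marino, Abara and Horvat (Probationary).
Sorensen and Chaudhari are each not shift-lead qualified, so the next rule applies.
Sorensen and Chaudhari both have employee number 1322, so the next rule applies.
Among Sorensen and Chaudhari, by classification seniority date (earlier first): Sorensen (27 Jan 1997) before Chaudhari (8 Dec 2000).
Marino, Abara and Horvat are each shift-lead qualified, so the next rule applies.
Among Marino, Abara and Horvat, by employee number (lower first): Marino (7600) before Abara and Horvat (8301).
Among Abara and Horvat, by classification seniority date (earlier first): Abara (10 Feb 2003) before Horvat (6 Feb 2005).
Full order: Varga, Sorensen, Chaudhari, Marino, Abara, Horvat.

Varga, Sorensen, Chaudhari, Marino, Abara, Horvat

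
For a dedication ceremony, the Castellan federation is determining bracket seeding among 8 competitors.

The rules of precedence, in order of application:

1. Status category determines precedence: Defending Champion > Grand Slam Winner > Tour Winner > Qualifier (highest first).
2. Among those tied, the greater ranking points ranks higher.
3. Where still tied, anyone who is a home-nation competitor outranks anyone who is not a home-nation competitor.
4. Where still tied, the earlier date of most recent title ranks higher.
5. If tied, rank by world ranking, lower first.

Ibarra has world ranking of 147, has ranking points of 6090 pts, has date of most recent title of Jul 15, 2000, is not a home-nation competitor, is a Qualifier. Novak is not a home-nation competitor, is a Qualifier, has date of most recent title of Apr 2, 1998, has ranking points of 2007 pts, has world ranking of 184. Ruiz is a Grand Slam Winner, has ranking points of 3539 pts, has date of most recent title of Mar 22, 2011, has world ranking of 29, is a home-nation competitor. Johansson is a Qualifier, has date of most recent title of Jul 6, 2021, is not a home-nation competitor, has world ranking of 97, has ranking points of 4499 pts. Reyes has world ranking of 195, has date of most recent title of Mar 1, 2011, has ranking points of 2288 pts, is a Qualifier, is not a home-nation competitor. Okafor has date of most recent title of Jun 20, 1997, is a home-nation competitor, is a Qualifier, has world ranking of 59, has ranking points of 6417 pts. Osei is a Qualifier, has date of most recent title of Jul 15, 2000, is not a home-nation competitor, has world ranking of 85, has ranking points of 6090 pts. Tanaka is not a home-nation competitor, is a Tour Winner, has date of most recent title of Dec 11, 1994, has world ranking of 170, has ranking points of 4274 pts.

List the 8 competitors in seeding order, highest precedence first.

By status category: Ruiz (Grand Slam Winner); then Tanaka (Tour Winner); then Okafor, Osei, Ibarra, Johansson, Reyes and Novak (Qualifier).
Among Okafor, Osei, Ibarra, Johansson, Reyes and Novak, by ranking points (higher first): Okafor (6417 pts) before Osei and Ibarra (6090 pts) before Johansson (4499 pts) before Reyes (2288 pts) before Novak (2007 pts).
Osei and Ibarra are each not a home-nation competitor, so the next rule applies.
Osei and Ibarra both have date of most recent title Jul 15, 2000, so the next rule applies.
Among Osei and Ibarra, by world ranking (lower first): Osei (85) before Ibarra (147).
Full order: Ruiz, Tanaka, Okafor, Osei, Ibarra, Johansson, Reyes, Novak.

Ruiz, Tanaka, Okafor, Osei, Ibarra, Johansson, Reyes, Novak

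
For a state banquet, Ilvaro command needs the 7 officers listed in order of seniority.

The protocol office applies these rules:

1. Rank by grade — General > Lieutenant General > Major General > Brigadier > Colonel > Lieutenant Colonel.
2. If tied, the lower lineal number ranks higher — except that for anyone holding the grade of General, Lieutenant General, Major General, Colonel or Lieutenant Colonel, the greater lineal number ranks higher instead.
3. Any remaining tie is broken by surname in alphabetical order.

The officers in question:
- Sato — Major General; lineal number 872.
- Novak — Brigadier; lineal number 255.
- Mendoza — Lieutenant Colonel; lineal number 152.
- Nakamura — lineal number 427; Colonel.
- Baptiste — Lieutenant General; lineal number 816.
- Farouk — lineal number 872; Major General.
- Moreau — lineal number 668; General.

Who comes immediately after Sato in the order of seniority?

Novak

By grade: Moreau (General); then Baptiste (Lieutenant General); then Farouk and Sato (Major General); then Novak (Brigadier); then Nakamura (Colonel); then Mendoza (Lieutenant Colonel).
Farouk and Sato both have lineal number 872, so the next rule applies.
Among Farouk and Sato, alphabetically by surname: Farouk before Sato.
Order: Moreau, Baptiste, Farouk, Sato, Novak, Nakamura, Mendoza.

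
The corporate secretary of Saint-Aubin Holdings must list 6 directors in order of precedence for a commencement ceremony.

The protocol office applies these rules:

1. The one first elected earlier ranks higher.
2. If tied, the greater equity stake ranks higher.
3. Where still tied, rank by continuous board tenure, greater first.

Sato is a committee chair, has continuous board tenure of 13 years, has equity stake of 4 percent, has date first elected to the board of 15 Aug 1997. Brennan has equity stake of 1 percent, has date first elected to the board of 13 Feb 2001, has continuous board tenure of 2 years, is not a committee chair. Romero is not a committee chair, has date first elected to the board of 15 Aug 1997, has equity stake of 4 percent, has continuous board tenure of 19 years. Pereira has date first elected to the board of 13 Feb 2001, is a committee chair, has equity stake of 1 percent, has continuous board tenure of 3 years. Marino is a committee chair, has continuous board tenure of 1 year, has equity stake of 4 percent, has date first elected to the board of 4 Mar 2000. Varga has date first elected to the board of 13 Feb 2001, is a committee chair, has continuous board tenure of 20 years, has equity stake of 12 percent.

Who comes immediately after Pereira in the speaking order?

Brennan

By date first elected to the board (earlier first): Romero and Sato (both 15 Aug 1997); then Marino (4 Mar 2000); then Varga, Pereira and Brennan (each 13 Feb 2001).
Romero and Sato both have equity stake 4 percent, so the next rule applies.
Among Romero and Sato, by continuous board tenure (higher first): Romero (19 years) before Sato (13 years).
Among Varga, Pereira and Brennan, by equity stake (higher first): Varga (12 percent) before Pereira and Brennan (1 percent).
Among Pereira and Brennan, by continuous board tenure (higher first): Pereira (3 years) before Brennan (2 years).
Order: Romero, Sato, Marino, Varga, Pereira, Brennan.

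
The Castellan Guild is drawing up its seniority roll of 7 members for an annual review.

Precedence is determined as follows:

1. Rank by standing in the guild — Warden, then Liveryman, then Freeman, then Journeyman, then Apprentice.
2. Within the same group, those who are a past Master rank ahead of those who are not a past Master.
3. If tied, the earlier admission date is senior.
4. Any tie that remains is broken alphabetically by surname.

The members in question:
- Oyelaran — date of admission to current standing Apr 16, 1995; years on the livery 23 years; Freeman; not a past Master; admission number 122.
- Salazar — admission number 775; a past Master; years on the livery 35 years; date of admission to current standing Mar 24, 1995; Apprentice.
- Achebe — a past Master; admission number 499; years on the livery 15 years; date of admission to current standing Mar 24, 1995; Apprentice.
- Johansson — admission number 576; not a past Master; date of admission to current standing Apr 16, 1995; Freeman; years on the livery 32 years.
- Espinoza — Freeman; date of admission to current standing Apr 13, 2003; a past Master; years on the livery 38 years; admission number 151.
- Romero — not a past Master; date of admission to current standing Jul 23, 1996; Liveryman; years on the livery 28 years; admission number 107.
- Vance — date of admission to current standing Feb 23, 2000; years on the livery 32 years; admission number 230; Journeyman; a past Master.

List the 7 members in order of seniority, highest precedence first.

Romero, Espinoza, Johansson, Oyelaran, Vance, Achebe, Salazar

By standing in the guild: Romero (Liveryman); then Espinoza, Johansson and Oyelaran (Freeman); then Vance (Journeyman); then Achebe and Salazar (Apprentice).
Among Espinoza, Johansson and Oyelaran, a past Master before not a past Master: Espinoza (a past Master) before Johansson and Oyelaran (not a past Master).
Johansson and Oyelaran both have date of admission to current standing Apr 16, 1995, so the next rule applies.
Among Johansson and Oyelaran, alphabetically by surname: Johansson before Oyelaran.
Achebe and Salazar are each a past Master, so the next rule applies.
Achebe and Salazar both have date of admission to current standing Mar 24, 1995, so the next rule applies.
Among Achebe and Salazar, alphabetically by surname: Achebe before Salazar.
Full order: Romero, Espinoza, Johansson, Oyelaran, Vance, Achebe, Salazar.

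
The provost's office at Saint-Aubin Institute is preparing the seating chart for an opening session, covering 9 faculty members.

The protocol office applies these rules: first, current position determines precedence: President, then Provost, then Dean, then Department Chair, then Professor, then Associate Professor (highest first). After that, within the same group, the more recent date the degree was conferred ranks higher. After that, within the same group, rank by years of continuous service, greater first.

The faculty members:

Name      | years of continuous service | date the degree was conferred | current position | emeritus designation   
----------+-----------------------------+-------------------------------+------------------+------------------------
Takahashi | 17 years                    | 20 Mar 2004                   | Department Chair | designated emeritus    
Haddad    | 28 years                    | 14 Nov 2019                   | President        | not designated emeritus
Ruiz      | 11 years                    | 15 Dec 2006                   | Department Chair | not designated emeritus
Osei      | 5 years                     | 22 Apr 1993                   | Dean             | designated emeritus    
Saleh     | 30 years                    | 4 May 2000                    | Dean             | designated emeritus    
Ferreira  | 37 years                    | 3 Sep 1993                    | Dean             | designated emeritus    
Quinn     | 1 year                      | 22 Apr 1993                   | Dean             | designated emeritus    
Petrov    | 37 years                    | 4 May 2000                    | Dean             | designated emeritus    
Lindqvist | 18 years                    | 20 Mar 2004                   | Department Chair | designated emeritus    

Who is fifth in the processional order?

Osei

By current position: Haddad (President); then Petrov, Saleh, Ferreira, Osei and Quinn (Dean); then Ruiz, Lindqvist and Takahashi (Department Chair).
Among Petrov, Saleh, Ferreira, Osei and Quinn, by date the degree was conferred (later first): Petrov and Saleh (4 May 2000) before Ferreira (3 Sep 1993) before Osei and Quinn (22 Apr 1993).
Among Petrov and Saleh, by years of continuous service (higher first): Petrov (37 years) before Saleh (30 years).
Among Osei and Quinn, by years of continuous service (higher first): Osei (5 years) before Quinn (1 year).
Among Ruiz, Lindqvist and Takahashi, by date the degree was conferred (later first): Ruiz (15 Dec 2006) before Lindqvist and Takahashi (20 Mar 2004).
Among Lindqvist and Takahashi, by years of continuous service (higher first): Lindqvist (18 years) before Takahashi (17 years).
Order: Haddad, Petrov, Saleh, Ferreira, Osei, Quinn, Ruiz, Lindqvist, Takahashi.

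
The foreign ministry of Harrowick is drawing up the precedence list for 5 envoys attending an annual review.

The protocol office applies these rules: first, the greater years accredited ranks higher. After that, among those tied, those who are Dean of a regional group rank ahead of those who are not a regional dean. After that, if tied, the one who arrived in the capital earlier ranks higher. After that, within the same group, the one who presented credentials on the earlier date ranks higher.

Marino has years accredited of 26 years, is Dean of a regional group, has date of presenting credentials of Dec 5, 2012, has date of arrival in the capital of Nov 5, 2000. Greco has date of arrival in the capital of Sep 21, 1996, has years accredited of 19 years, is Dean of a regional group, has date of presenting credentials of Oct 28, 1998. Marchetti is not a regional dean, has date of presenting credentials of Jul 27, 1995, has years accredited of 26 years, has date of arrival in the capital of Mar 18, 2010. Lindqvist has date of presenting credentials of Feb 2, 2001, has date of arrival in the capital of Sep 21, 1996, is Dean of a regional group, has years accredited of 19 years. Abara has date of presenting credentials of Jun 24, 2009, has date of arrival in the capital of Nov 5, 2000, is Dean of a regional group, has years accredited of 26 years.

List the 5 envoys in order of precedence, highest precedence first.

By years accredited (higher first): Abara, Marino and Marchetti (each 26 years); then Greco and Lindqvist (both 19 years).
Among Abara, Marino and Marchetti, Dean of a regional group before not a regional dean: Abara and Marino (Dean of a regional group) before Marchetti (not a regional dean).
Abara and Marino both have date of arrival in the capital Nov 5, 2000, so the next rule applies.
Among Abara and Marino, by date of presenting credentials (earlier first): Abara (Jun 24, 2009) before Marino (Dec 5, 2012).
Greco and Lindqvist are each Dean of a regional group, so the next rule applies.
Greco and Lindqvist both have date of arrival in the capital Sep 21, 1996, so the next rule applies.
Among Greco and Lindqvist, by date of presenting credentials (earlier first): Greco (Oct 28, 1998) before Lindqvist (Feb 2, 2001).
Full order: Abara, Marino, Marchetti, Greco, Lindqvist.

Abara, Marino, Marchetti, Greco, Lindqvist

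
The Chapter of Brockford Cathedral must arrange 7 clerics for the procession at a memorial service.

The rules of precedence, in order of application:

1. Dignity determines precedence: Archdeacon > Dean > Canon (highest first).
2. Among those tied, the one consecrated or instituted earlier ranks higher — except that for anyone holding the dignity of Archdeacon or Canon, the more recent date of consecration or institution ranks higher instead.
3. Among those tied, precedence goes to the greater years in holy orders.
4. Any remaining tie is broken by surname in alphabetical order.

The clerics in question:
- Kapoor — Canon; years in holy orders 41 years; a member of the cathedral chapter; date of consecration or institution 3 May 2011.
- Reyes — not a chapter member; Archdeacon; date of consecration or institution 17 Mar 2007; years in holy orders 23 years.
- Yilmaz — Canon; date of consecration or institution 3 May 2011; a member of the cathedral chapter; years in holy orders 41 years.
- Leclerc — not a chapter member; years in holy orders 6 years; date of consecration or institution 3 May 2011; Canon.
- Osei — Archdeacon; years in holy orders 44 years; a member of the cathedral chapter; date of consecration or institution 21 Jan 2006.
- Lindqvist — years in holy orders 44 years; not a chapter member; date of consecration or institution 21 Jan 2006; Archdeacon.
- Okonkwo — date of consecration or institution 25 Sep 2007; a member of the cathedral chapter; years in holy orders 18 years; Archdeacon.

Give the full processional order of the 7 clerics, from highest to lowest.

Okonkwo, Reyes, Lindqvist, Osei, Kapoor, Yilmaz, Leclerc

By dignity: Okonkwo, Reyes, Lindqvist and Osei (Archdeacon); then Kapoor, Yilmaz and Leclerc (Canon).
Among Okonkwo, Reyes, Lindqvist and Osei, by date of consecration or institution (later first) (reversed rule for this group): Okonkwo (25 Sep 2007) before Reyes (17 Mar 2007) before Lindqvist and Osei (21 Jan 2006).
Lindqvist and Osei both have years in holy orders 44 years, so the next rule applies.
Among Lindqvist and Osei, alphabetically by surname: Lindqvist before Osei.
Kapoor, Yilmaz and Leclerc all have date of consecration or institution 3 May 2011, so the next rule applies.
Among Kapoor, Yilmaz and Leclerc, by years in holy orders (higher first): Kapoor and Yilmaz (41 years) before Leclerc (6 years).
Among Kapoor and Yilmaz, alphabetically by surname: Kapoor before Yilmaz.
Full order: Okonkwo, Reyes, Lindqvist, Osei, Kapoor, Yilmaz, Leclerc.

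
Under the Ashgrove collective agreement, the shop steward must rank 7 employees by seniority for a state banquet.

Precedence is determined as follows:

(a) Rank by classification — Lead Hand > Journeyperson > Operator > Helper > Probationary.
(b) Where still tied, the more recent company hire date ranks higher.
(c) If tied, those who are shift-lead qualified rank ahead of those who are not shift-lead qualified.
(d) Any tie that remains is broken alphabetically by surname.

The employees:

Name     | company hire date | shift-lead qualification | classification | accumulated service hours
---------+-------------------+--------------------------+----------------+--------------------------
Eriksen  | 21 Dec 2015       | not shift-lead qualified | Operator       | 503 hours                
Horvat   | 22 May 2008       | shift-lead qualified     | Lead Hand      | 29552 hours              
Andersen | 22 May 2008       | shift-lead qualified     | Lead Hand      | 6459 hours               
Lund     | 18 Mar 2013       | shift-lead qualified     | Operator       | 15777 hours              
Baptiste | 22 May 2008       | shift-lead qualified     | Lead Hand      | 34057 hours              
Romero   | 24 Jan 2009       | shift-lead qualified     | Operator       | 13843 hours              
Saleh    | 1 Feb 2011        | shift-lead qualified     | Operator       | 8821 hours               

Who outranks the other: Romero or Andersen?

By classification: Andersen, Baptiste and Horvat (Lead Hand); then Eriksen, Lund, Saleh and Romero (Operator).
Andersen, Baptiste and Horvat all have company hire date 22 May 2008, so the next rule applies.
Andersen, Baptiste and Horvat are each shift-lead qualified, so the next rule applies.
Among Andersen, Baptiste and Horvat, alphabetically by surname: Andersen before Baptiste before Horvat.
Among Eriksen, Lund, Saleh and Romero, by company hire date (later first): Eriksen (21 Dec 2015) before Lund (18 Mar 2013) before Saleh (1 Feb 2011) before Romero (24 Jan 2009).
So Andersen takes precedence.

Andersen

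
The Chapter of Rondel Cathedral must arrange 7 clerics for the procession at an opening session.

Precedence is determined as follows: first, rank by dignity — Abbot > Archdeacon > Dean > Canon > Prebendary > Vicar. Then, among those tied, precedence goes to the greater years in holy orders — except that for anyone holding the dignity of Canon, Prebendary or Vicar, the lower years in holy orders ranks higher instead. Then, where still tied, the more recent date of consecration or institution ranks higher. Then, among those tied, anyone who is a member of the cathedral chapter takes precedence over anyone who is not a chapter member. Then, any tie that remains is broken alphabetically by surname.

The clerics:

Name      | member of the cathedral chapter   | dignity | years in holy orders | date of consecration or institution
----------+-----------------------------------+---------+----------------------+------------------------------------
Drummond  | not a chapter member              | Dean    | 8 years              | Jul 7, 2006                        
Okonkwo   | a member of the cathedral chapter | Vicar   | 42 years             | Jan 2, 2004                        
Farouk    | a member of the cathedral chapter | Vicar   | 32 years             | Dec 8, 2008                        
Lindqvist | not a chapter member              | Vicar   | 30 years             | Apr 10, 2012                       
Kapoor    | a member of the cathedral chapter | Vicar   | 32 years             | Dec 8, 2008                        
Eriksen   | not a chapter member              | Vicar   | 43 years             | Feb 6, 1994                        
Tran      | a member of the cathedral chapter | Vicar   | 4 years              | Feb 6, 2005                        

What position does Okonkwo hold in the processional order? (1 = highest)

6

By dignity: Drummond (Dean); then Tran, Lindqvist, Farouk, Kapoor, Okonkwo and Eriksen (Vicar).
Among Tran, Lindqvist, Farouk, Kapoor, Okonkwo and Eriksen, by years in holy orders (lower first) (reversed rule for this group): Tran (4 years) before Lindqvist (30 years) before Farouk and Kapoor (32 years) before Okonkwo (42 years) before Eriksen (43 years).
Farouk and Kapoor both have date of consecration or institution Dec 8, 2008, so the next rule applies.
Farouk and Kapoor are each a member of the cathedral chapter, so the next rule applies.
Among Farouk and Kapoor, alphabetically by surname: Farouk before Kapoor.
Order: Drummond, Tran, Lindqvist, Farouk, Kapoor, Okonkwo, Eriksen. So position 6.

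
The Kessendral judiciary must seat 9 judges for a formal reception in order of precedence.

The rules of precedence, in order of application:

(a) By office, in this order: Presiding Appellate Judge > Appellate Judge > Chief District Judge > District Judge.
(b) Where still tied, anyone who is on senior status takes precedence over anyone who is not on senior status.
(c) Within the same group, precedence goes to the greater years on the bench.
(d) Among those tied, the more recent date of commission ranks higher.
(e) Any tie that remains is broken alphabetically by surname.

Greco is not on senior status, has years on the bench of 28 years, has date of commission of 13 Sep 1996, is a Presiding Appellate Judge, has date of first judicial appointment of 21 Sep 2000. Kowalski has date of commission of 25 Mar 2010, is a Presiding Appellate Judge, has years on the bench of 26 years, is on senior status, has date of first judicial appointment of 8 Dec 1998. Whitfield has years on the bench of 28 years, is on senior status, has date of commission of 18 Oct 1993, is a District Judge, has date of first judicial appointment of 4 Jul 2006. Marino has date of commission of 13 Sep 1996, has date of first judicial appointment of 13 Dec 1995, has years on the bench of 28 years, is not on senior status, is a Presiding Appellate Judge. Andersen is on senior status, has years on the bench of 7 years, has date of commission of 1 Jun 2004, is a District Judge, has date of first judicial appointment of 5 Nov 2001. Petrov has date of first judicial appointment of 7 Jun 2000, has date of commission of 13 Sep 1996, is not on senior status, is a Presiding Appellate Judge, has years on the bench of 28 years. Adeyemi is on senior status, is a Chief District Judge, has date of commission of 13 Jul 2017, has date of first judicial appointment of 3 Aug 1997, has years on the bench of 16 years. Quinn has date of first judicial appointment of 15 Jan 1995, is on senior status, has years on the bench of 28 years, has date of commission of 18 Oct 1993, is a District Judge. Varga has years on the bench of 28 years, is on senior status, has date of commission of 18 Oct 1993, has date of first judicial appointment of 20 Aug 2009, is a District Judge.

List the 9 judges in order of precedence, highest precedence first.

By office: Kowalski, Greco, Marino and Petrov (Presiding Appellate Judge); then Adeyemi (Chief District Judge); then Quinn, Varga, Whitfield and Andersen (District Judge).
Among Kowalski, Greco, Marino and Petrov, on senior status before not on senior status: Kowalski (on senior status) before Greco, Marino and Petrov (not on senior status).
Greco, Marino and Petrov all have years on the bench 28 years, so the next rule applies.
Greco, Marino and Petrov all have date of commission 13 Sep 1996, so the next rule applies.
Among Greco, Marino and Petrov, alphabetically by surname: Greco before Marino before Petrov.
Quinn, Varga, Whitfield and Andersen are each on senior status, so the next rule applies.
Among Quinn, Varga, Whitfield and Andersen, by years on the bench (higher first): Quinn, Varga and Whitfield (28 years) before Andersen (7 years).
Quinn, Varga and Whitfield all have date of commission 18 Oct 1993, so the next rule applies.
Among Quinn, Varga and Whitfield, alphabetically by surname: Quinn before Varga before Whitfield.
Full order: Kowalski, Greco, Marino, Petrov, Adeyemi, Quinn, Varga, Whitfield, Andersen.

Kowalski, Greco, Marino, Petrov, Adeyemi, Quinn, Varga, Whitfield, Andersen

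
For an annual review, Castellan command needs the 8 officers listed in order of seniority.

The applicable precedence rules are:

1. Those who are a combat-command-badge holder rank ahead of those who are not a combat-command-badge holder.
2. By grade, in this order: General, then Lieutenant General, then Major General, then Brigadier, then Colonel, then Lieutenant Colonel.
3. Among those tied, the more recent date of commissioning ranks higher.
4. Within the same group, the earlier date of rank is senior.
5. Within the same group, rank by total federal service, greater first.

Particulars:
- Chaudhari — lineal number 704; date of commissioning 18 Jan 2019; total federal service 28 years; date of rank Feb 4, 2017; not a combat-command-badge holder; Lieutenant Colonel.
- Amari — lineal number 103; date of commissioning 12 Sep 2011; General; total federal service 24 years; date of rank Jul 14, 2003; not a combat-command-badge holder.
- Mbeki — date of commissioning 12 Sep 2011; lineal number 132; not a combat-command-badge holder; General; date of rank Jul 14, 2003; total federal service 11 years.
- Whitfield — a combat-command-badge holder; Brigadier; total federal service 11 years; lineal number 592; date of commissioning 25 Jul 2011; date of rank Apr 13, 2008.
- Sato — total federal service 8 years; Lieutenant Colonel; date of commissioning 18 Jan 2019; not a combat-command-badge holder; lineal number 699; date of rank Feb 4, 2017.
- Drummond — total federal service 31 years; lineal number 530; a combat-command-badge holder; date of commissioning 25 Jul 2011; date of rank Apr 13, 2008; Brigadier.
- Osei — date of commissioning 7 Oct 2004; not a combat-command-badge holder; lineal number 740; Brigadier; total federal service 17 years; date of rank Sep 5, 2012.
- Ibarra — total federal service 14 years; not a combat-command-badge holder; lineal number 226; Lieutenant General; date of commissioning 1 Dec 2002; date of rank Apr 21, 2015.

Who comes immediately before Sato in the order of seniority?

By the first rule: Drummond and Whitfield (both a combat-command-badge holder); then Amari, Mbeki, Ibarra, Osei, Chaudhari and Sato (each not a combat-command-badge holder).
Drummond and Whitfield are each Brigadier, so the next rule applies.
Drummond and Whitfield both have date of commissioning 25 Jul 2011, so the next rule applies.
Drummond and Whitfield both have date of rank Apr 13, 2008, so the next rule applies.
Among Drummond and Whitfield, by total federal service (higher first): Drummond (31 years) before Whitfield (11 years).
Among Amari, Mbeki, Ibarra, Osei, Chaudhari and Sato, by grade: Amari and Mbeki (General) before Ibarra (Lieutenant General) before Osei (Brigadier) before Chaudhari and Sato (Lieutenant Colonel).
Amari and Mbeki both have date of commissioning 12 Sep 2011, so the next rule applies.
Amari and Mbeki both have date of rank Jul 14, 2003, so the next rule applies.
Among Amari and Mbeki, by total federal service (higher first): Amari (24 years) before Mbeki (11 years).
Chaudhari and Sato both have date of commissioning 18 Jan 2019, so the next rule applies.
Chaudhari and Sato both have date of rank Feb 4, 2017, so the next rule applies.
Among Chaudhari and Sato, by total federal service (higher first): Chaudhari (28 years) before Sato (8 years).
Order: Drummond, Whitfield, Amari, Mbeki, Ibarra, Osei, Chaudhari, Sato.

Chaudhari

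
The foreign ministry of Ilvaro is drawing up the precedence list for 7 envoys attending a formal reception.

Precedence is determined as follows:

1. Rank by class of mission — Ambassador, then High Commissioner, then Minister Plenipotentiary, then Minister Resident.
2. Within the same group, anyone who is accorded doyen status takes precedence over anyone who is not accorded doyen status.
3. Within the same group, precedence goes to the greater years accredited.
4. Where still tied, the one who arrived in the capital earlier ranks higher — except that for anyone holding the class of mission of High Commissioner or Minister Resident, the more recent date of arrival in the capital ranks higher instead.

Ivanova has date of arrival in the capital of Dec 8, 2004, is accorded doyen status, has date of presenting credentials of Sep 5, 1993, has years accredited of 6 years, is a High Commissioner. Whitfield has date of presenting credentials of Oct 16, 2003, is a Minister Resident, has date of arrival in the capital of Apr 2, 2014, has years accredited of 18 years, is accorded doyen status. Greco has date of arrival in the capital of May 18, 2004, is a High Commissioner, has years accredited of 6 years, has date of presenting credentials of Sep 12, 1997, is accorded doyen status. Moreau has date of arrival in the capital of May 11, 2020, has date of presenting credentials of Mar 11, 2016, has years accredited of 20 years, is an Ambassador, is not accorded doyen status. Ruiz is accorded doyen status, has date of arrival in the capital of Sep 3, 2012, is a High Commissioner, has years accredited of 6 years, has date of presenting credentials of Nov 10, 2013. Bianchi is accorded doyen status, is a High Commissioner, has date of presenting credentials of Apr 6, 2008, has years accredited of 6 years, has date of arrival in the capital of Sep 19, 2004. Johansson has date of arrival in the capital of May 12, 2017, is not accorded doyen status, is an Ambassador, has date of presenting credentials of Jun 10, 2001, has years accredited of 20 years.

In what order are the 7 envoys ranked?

Johansson, Moreau, Ruiz, Ivanova, Bianchi, Greco, Whitfield

By class of mission: Johansson and Moreau (Ambassador); then Ruiz, Ivanova, Bianchi and Greco (High Commissioner); then Whitfield (Minister Resident).
Johansson and Moreau are each not accorded doyen status, so the next rule applies.
Johansson and Moreau both have years accredited 20 years, so the next rule applies.
Among Johansson and Moreau, by date of arrival in the capital (earlier first): Johansson (May 12, 2017) before Moreau (May 11, 2020).
Ruiz, Ivanova, Bianchi and Greco are each accorded doyen status, so the next rule applies.
Ruiz, Ivanova, Bianchi and Greco all have years accredited 6 years, so the next rule applies.
Among Ruiz, Ivanova, Bianchi and Greco, by date of arrival in the capital (later first) (reversed rule for this group): Ruiz (Sep 3, 2012) before Ivanova (Dec 8, 2004) before Bianchi (Sep 19, 2004) before Greco (May 18, 2004).
Full order: Johansson, Moreau, Ruiz, Ivanova, Bianchi, Greco, Whitfield.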